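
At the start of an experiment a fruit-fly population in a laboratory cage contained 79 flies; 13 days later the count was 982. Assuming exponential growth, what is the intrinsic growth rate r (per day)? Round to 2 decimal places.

From N(t) = N₀·e^(rt): e^(r·13) = 982/79 = 12.43.
r·13 = ln(12.43) = 2.5201, so r = 2.5201/13 = 0.19386.

0.19 per day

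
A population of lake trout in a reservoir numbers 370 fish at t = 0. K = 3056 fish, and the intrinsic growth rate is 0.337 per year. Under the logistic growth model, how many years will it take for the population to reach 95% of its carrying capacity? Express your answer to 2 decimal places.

14.62 years

A = (K − N₀)/N₀ = (3056 − 370)/370 = 7.2595.
Solve 3056/(1 + 7.2595·e^(−0.337t)) = 2903.2: 1 + 7.2595·e^(−0.337t) = 1.0526, so e^(−0.337t) = 0.00725007.
−0.337·t = ln(0.00725007) = -4.9267, so t = 4.9267/0.337 = 14.619.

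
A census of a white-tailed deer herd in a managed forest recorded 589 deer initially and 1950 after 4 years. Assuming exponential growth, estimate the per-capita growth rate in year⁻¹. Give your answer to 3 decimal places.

From N(t) = N₀·e^(rt): e^(r·4) = 1950/589 = 3.3107.
r·4 = ln(3.3107) = 1.1972, so r = 1.1972/4 = 0.29929.

0.299 per year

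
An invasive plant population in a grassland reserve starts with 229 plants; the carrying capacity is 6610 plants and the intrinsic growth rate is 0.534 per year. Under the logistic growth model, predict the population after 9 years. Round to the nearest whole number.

5383 plants

A = (K − N₀)/N₀ = (6610 − 229)/229 = 27.865.
N(t) = K/(1 + A·e^(−rt)) = 6610/(1 + 27.865×e^(−0.534×9)).
e^(−4.806) = 0.0081805; denominator = 1 + 27.865×0.0081805 = 1.2279.
N = 6610/1.2279 = 5382.97.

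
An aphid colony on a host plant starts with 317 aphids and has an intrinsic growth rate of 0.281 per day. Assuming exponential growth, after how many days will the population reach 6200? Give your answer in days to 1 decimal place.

10.6 days

Set N₀·e^(rt) = 6200: e^(0.281·t) = 6200/317 = 19.558.
0.281·t = ln(19.558) = 2.9734, so t = 2.9734/0.281 = 10.582.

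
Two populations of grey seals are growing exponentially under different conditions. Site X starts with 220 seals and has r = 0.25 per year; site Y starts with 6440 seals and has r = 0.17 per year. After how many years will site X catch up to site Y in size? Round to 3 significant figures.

42.2 years

Set 220·e^(0.25t) = 6440·e^(0.17t).
e^((0.25 − 0.17)t) = 6440/220 → e^(0.08·t) = 29.273.
0.08·t = ln(29.273) = 3.3767, so t = 3.3767/0.08 = 42.208.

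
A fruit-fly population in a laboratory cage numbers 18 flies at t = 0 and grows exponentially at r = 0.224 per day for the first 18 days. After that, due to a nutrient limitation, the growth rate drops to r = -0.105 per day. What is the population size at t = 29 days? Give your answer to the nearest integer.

320 flies

Phase 1: N(18) = 18·e^(0.224×18) = 18·e^4.032 = 1014.72.
Phase 2 runs for 29 − 18 = 11 days at r = -0.105.
N(29) = 1014.72·e^(-0.105×11) = 1014.72·e^-1.155 = 319.696.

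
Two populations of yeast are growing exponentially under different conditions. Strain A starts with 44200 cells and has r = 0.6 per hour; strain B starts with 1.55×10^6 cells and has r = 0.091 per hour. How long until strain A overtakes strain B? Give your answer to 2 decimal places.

Set 44200·e^(0.6t) = 1.55×10^6·e^(0.091t).
e^((0.6 − 0.091)t) = 1.55×10^6/44200 → e^(0.509·t) = 35.068.
0.509·t = ln(35.068) = 3.5573, so t = 3.5573/0.509 = 6.9888.

6.99 hours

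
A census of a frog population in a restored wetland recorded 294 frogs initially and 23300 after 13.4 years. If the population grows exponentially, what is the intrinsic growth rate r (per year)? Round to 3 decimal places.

From N(t) = N₀·e^(rt): e^(r·13.4) = 23300/294 = 79.252.
r·13.4 = ln(79.252) = 4.3726, so r = 4.3726/13.4 = 0.32632.

0.326 per year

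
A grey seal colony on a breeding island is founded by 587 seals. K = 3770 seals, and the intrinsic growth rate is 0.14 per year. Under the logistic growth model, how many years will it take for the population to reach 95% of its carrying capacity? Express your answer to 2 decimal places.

A = (K − N₀)/N₀ = (3770 − 587)/587 = 5.4225.
Solve 3770/(1 + 5.4225·e^(−0.14t)) = 3581.5: 1 + 5.4225·e^(−0.14t) = 1.0526, so e^(−0.14t) = 0.00970617.
−0.14·t = ln(0.00970617) = -4.635, so t = 4.635/0.14 = 33.107.

33.11 years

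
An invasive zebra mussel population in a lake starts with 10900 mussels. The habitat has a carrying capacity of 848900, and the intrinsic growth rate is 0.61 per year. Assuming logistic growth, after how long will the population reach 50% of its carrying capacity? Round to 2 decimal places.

A = (K − N₀)/N₀ = (848900 − 10900)/10900 = 76.881.
Solve 848900/(1 + 76.881·e^(−0.61t)) = 424450: 1 + 76.881·e^(−0.61t) = 2, so e^(−0.61t) = 0.0130072.
−0.61·t = ln(0.0130072) = -4.3423, so t = 4.3423/0.61 = 7.1185.

7.12 years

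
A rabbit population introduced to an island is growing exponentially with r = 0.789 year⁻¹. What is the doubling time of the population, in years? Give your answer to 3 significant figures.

0.879 years

Doubling time t_d = ln(2)/r = 0.6931/0.789 = 0.87851.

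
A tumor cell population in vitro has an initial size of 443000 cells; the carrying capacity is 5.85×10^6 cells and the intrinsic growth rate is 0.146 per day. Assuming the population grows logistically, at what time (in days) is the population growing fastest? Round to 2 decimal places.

17.14 days

Logistic growth is fastest at N = K/2 = 2.925×10^6.
A = (K − N₀)/N₀ = 12.205. Set K/(1 + A·e^(−rt)) = K/2 → A·e^(−rt) = 1.
e^(−0.146t) = 1/12.205 = 0.0819308, so t = ln(12.205)/0.146 = 2.5019/0.146 = 17.136.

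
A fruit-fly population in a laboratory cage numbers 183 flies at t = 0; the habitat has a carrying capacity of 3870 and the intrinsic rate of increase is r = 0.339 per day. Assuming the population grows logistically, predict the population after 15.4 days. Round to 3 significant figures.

3490 flies

A = (K − N₀)/N₀ = (3870 − 183)/183 = 20.148.
N(t) = K/(1 + A·e^(−rt)) = 3870/(1 + 20.148×e^(−0.339×15.4)).
e^(−5.221) = 0.0054041; denominator = 1 + 20.148×0.0054041 = 1.1089.
N = 3870/1.1089 = 3490.01.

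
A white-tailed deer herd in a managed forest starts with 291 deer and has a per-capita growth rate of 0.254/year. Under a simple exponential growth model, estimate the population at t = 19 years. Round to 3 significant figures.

36300 deer

N(t) = N₀·e^(rt) = 291 × e^(0.254×19) = 291 × e^4.826.
e^4.826 ≈ 124.71, so N ≈ 291 × 124.71 = 36290.9.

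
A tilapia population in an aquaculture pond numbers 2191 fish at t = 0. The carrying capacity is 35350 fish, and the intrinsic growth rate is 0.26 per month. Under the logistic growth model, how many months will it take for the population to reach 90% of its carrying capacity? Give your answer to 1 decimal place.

18.9 months

A = (K − N₀)/N₀ = (35350 − 2191)/2191 = 15.134.
Solve 35350/(1 + 15.134·e^(−0.26t)) = 31815: 1 + 15.134·e^(−0.26t) = 1.1111, so e^(−0.26t) = 0.00734173.
−0.26·t = ln(0.00734173) = -4.9142, so t = 4.9142/0.26 = 18.901.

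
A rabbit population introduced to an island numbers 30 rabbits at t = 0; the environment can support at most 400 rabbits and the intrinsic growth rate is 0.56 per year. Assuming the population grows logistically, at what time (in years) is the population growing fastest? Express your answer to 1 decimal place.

Logistic growth is fastest at N = K/2 = 200.
A = (K − N₀)/N₀ = 12.333. Set K/(1 + A·e^(−rt)) = K/2 → A·e^(−rt) = 1.
e^(−0.56t) = 1/12.333 = 0.0810811, so t = ln(12.333)/0.56 = 2.5123/0.56 = 4.4863.

4.5 years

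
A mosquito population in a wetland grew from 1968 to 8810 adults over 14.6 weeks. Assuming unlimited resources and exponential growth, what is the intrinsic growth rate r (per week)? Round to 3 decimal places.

From N(t) = N₀·e^(rt): e^(r·14.6) = 8810/1968 = 4.4766.
r·14.6 = ln(4.4766) = 1.4989, so r = 1.4989/14.6 = 0.10266.

0.103 per week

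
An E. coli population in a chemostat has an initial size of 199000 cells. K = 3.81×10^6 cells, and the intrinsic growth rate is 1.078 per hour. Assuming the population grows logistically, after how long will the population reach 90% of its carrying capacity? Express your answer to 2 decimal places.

A = (K − N₀)/N₀ = (3.81×10^6 − 199000)/199000 = 18.146.
Solve 3.81×10^6/(1 + 18.146·e^(−1.078t)) = 3.429×10^6: 1 + 18.146·e^(−1.078t) = 1.1111, so e^(−1.078t) = 0.00612327.
−1.078·t = ln(0.00612327) = -5.0957, so t = 5.0957/1.078 = 4.727.

4.73 hours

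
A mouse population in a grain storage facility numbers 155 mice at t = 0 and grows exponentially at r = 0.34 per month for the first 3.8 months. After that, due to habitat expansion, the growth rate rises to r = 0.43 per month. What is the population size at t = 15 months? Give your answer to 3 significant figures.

69700 mice

Phase 1: N(3.8) = 155·e^(0.34×3.8) = 155·e^1.292 = 564.209.
Phase 2 runs for 15 − 3.8 = 11.2 months at r = 0.43.
N(15) = 564.209·e^(0.43×11.2) = 564.209·e^4.816 = 69663.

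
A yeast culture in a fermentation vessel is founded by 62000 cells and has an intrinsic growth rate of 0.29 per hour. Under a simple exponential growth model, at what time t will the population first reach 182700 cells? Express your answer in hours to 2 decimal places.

Set N₀·e^(rt) = 182700: e^(0.29·t) = 182700/62000 = 2.9468.
0.29·t = ln(2.9468) = 1.0807, so t = 1.0807/0.29 = 3.7266.

3.73 hours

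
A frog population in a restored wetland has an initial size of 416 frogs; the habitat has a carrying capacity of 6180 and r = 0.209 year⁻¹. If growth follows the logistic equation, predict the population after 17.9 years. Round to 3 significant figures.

4650 frogs

A = (K − N₀)/N₀ = (6180 − 416)/416 = 13.856.
N(t) = K/(1 + A·e^(−rt)) = 6180/(1 + 13.856×e^(−0.209×17.9)).
e^(−3.741) = 0.023728; denominator = 1 + 13.856×0.023728 = 1.3288.
N = 6180/1.3288 = 4650.92.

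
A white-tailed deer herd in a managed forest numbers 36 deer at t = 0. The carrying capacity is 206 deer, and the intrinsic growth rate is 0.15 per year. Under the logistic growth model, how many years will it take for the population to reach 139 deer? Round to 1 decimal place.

A = (K − N₀)/N₀ = (206 − 36)/36 = 4.7222.
Solve 206/(1 + 4.7222·e^(−0.15t)) = 139: 1 + 4.7222·e^(−0.15t) = 1.482, so e^(−0.15t) = 0.102074.
−0.15·t = ln(0.102074) = -2.2821, so t = 2.2821/0.15 = 15.214.

15.2 years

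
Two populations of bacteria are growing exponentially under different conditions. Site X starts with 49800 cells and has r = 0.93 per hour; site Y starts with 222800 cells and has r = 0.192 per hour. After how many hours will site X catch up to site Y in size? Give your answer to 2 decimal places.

Set 49800·e^(0.93t) = 222800·e^(0.192t).
e^((0.93 − 0.192)t) = 222800/49800 → e^(0.738·t) = 4.4739.
0.738·t = ln(4.4739) = 1.4983, so t = 1.4983/0.738 = 2.0302.

2.03 hours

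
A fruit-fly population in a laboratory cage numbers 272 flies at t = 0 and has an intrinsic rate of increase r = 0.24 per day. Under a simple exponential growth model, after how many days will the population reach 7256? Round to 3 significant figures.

Set N₀·e^(rt) = 7256: e^(0.24·t) = 7256/272 = 26.676.
0.24·t = ln(26.676) = 3.2838, so t = 3.2838/0.24 = 13.682.

13.7 days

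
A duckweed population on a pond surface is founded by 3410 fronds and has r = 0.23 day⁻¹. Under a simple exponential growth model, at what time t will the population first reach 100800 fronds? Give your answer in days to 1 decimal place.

Set N₀·e^(rt) = 100800: e^(0.23·t) = 100800/3410 = 29.56.
0.23·t = ln(29.56) = 3.3864, so t = 3.3864/0.23 = 14.724.

14.7 days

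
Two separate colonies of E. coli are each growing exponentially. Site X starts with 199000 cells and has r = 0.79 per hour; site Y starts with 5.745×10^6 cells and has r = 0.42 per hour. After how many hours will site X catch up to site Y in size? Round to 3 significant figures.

Set 199000·e^(0.79t) = 5.745×10^6·e^(0.42t).
e^((0.79 − 0.42)t) = 5.745×10^6/199000 → e^(0.37·t) = 28.869.
0.37·t = ln(28.869) = 3.3628, so t = 3.3628/0.37 = 9.0886.

9.09 hours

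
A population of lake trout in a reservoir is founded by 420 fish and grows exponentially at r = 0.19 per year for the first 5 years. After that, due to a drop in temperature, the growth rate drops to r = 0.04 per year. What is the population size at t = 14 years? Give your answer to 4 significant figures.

1557 fish

Phase 1: N(5) = 420·e^(0.19×5) = 420·e^0.95 = 1086.
Phase 2 runs for 14 − 5 = 9 years at r = 0.04.
N(14) = 1086·e^(0.04×9) = 1086·e^0.36 = 1556.59.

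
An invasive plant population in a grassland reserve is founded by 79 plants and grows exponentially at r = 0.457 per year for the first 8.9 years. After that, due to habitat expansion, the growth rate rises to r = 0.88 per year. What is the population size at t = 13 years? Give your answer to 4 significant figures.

170200 plants

Phase 1: N(8.9) = 79·e^(0.457×8.9) = 79·e^4.067 = 4613.53.
Phase 2 runs for 13 − 8.9 = 4.1 years at r = 0.88.
N(13) = 4613.53·e^(0.88×4.1) = 4613.53·e^3.608 = 170203.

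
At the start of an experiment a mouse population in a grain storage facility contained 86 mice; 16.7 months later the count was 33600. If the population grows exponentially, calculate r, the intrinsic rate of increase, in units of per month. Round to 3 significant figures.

From N(t) = N₀·e^(rt): e^(r·16.7) = 33600/86 = 390.7.
r·16.7 = ln(390.7) = 5.9679, so r = 5.9679/16.7 = 0.35736.

0.357 per month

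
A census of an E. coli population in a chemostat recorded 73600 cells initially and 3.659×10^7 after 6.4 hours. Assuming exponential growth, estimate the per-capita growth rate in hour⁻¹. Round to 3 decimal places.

0.970 per hour

From N(t) = N₀·e^(rt): e^(r·6.4) = 3.659×10^7/73600 = 497.15.
r·6.4 = ln(497.15) = 6.2089, so r = 6.2089/6.4 = 0.97014.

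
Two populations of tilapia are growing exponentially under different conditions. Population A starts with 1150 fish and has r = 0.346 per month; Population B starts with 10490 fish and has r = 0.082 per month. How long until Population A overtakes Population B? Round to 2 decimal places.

Set 1150·e^(0.346t) = 10490·e^(0.082t).
e^((0.346 − 0.082)t) = 10490/1150 → e^(0.264·t) = 9.1217.
0.264·t = ln(9.1217) = 2.2107, so t = 2.2107/0.264 = 8.3737.

8.37 months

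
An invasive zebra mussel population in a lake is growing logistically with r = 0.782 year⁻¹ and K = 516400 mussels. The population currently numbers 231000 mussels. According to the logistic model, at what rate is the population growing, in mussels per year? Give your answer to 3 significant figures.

99800 mussels per year

dN/dt = rN(1 − N/K) = 0.782 × 231000 × (1 − 231000/516400).
1 − 231000/516400 = 0.55267; dN/dt = 0.782 × 231000 × 0.55267 = 99836.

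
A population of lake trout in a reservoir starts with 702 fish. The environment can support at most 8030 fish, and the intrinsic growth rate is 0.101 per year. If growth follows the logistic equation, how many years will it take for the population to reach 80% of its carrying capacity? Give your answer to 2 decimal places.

36.95 years

A = (K − N₀)/N₀ = (8030 − 702)/702 = 10.439.
Solve 8030/(1 + 10.439·e^(−0.101t)) = 6424: 1 + 10.439·e^(−0.101t) = 1.25, so e^(−0.101t) = 0.0239492.
−0.101·t = ln(0.0239492) = -3.7318, so t = 3.7318/0.101 = 36.949.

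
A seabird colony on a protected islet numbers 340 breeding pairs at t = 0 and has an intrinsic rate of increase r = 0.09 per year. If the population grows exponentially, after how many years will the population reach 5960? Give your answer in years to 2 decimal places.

Set N₀·e^(rt) = 5960: e^(0.09·t) = 5960/340 = 17.529.
0.09·t = ln(17.529) = 2.8639, so t = 2.8639/0.09 = 31.821.

31.82 years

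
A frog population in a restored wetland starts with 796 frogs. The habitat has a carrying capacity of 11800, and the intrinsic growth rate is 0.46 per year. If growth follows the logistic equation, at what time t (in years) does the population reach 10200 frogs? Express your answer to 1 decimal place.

9.7 years

A = (K − N₀)/N₀ = (11800 − 796)/796 = 13.824.
Solve 11800/(1 + 13.824·e^(−0.46t)) = 10200: 1 + 13.824·e^(−0.46t) = 1.1569, so e^(−0.46t) = 0.011347.
−0.46·t = ln(0.011347) = -4.4788, so t = 4.4788/0.46 = 9.7365.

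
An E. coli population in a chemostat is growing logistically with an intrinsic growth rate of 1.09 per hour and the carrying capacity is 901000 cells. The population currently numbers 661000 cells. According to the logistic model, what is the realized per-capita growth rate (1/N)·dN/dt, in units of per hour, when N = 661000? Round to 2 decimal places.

(1/N)·dN/dt = r(1 − N/K) = 1.09 × (1 − 661000/901000).
= 1.09 × 0.26637 = 0.29034.

0.29 per hour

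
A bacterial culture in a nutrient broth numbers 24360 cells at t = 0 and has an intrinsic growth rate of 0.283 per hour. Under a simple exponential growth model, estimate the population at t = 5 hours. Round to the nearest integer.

N(t) = N₀·e^(rt) = 24360 × e^(0.283×5) = 24360 × e^1.415.
e^1.415 ≈ 4.1165, so N ≈ 24360 × 4.1165 = 100278.

100278 cells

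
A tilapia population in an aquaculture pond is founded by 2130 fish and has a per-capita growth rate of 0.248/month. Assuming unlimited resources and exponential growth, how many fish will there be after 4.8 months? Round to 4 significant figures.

N(t) = N₀·e^(rt) = 2130 × e^(0.248×4.8) = 2130 × e^1.19.
e^1.19 ≈ 3.2884, so N ≈ 2130 × 3.2884 = 7004.28.

7004 fish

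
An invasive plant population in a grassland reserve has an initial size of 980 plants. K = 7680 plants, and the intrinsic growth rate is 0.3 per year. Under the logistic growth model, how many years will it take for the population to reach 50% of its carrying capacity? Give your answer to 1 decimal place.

A = (K − N₀)/N₀ = (7680 − 980)/980 = 6.8367.
Solve 7680/(1 + 6.8367·e^(−0.3t)) = 3840: 1 + 6.8367·e^(−0.3t) = 2, so e^(−0.3t) = 0.146269.
−0.3·t = ln(0.146269) = -1.9223, so t = 1.9223/0.3 = 6.4077.

6.4 years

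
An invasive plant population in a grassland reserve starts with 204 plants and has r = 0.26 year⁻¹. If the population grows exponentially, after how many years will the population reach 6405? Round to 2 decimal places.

13.26 years

Set N₀·e^(rt) = 6405: e^(0.26·t) = 6405/204 = 31.397.
0.26·t = ln(31.397) = 3.4467, so t = 3.4467/0.26 = 13.257.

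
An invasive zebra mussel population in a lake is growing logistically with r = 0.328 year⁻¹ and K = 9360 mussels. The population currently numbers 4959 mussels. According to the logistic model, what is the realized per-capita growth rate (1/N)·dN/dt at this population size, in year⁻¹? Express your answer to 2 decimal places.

(1/N)·dN/dt = r(1 − N/K) = 0.328 × (1 − 4959/9360).
= 0.328 × 0.47019 = 0.15422.

0.15 per year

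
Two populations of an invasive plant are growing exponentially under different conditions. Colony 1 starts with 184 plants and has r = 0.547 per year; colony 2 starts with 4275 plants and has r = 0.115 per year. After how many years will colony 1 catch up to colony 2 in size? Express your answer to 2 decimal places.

Set 184·e^(0.547t) = 4275·e^(0.115t).
e^((0.547 − 0.115)t) = 4275/184 → e^(0.432·t) = 23.234.
0.432·t = ln(23.234) = 3.1456, so t = 3.1456/0.432 = 7.2815.

7.28 years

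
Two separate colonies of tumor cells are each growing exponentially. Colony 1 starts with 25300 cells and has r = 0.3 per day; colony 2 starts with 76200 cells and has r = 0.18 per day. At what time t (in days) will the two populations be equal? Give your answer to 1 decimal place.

Set 25300·e^(0.3t) = 76200·e^(0.18t).
e^((0.3 − 0.18)t) = 76200/25300 → e^(0.12·t) = 3.0119.
0.12·t = ln(3.0119) = 1.1026, so t = 1.1026/0.12 = 9.188.

9.2 days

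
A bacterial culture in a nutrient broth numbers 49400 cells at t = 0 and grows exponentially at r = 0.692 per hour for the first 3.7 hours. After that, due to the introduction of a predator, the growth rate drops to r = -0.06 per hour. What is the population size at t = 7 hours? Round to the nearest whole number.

524450 cells

Phase 1: N(3.7) = 49400·e^(0.692×3.7) = 49400·e^2.56 = 639285.
Phase 2 runs for 7 − 3.7 = 3.3 hours at r = -0.06.
N(7) = 639285·e^(-0.06×3.3) = 639285·e^-0.198 = 524450.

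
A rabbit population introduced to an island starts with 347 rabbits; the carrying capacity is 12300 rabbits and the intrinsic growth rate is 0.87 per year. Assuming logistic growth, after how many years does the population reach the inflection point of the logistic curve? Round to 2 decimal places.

4.07 years

Logistic growth is fastest at N = K/2 = 6150.
A = (K − N₀)/N₀ = 34.447. Set K/(1 + A·e^(−rt)) = K/2 → A·e^(−rt) = 1.
e^(−0.87t) = 1/34.447 = 0.0290304, so t = ln(34.447)/0.87 = 3.5394/0.87 = 4.0683.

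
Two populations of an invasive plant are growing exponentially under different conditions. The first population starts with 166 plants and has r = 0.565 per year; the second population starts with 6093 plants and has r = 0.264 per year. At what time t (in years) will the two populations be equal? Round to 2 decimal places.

Set 166·e^(0.565t) = 6093·e^(0.264t).
e^((0.565 − 0.264)t) = 6093/166 → e^(0.301·t) = 36.705.
0.301·t = ln(36.705) = 3.6029, so t = 3.6029/0.301 = 11.97.

11.97 years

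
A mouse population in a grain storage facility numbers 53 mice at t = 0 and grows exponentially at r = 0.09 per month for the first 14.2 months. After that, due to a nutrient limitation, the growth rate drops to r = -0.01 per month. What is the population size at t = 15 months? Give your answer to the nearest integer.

189 mice

Phase 1: N(14.2) = 53·e^(0.09×14.2) = 53·e^1.278 = 190.241.
Phase 2 runs for 15 − 14.2 = 0.8 months at r = -0.01.
N(15) = 190.241·e^(-0.01×0.8) = 190.241·e^-0.008 = 188.725.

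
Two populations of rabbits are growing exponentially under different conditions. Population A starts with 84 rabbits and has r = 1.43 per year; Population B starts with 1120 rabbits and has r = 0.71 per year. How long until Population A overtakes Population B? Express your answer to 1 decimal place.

3.6 years

Set 84·e^(1.43t) = 1120·e^(0.71t).
e^((1.43 − 0.71)t) = 1120/84 → e^(0.72·t) = 13.333.
0.72·t = ln(13.333) = 2.5903, so t = 2.5903/0.72 = 3.5976.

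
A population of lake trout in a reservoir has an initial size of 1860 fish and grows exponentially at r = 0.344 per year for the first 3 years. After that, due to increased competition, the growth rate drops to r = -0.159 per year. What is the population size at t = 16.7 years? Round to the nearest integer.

Phase 1: N(3) = 1860·e^(0.344×3) = 1860·e^1.032 = 5220.41.
Phase 2 runs for 16.7 − 3 = 13.7 years at r = -0.159.
N(16.7) = 5220.41·e^(-0.159×13.7) = 5220.41·e^-2.178 = 591.128.

591 fish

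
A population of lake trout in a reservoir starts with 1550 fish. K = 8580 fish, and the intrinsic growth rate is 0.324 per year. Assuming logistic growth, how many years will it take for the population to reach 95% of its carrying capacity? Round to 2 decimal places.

A = (K − N₀)/N₀ = (8580 − 1550)/1550 = 4.5355.
Solve 8580/(1 + 4.5355·e^(−0.324t)) = 8151: 1 + 4.5355·e^(−0.324t) = 1.0526, so e^(−0.324t) = 0.0116044.
−0.324·t = ln(0.0116044) = -4.4564, so t = 4.4564/0.324 = 13.754.

13.75 years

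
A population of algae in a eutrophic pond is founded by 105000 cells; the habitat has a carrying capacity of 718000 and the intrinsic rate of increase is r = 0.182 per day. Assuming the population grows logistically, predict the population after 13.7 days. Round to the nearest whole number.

A = (K − N₀)/N₀ = (718000 − 105000)/105000 = 5.8381.
N(t) = K/(1 + A·e^(−rt)) = 718000/(1 + 5.8381×e^(−0.182×13.7)).
e^(−2.493) = 0.082629; denominator = 1 + 5.8381×0.082629 = 1.4824.
N = 718000/1.4824 = 484352.

484352 cells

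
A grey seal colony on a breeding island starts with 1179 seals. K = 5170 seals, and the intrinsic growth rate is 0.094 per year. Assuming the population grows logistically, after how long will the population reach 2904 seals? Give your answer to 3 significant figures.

A = (K − N₀)/N₀ = (5170 − 1179)/1179 = 3.3851.
Solve 5170/(1 + 3.3851·e^(−0.094t)) = 2904: 1 + 3.3851·e^(−0.094t) = 1.7803, so e^(−0.094t) = 0.230513.
−0.094·t = ln(0.230513) = -1.4674, so t = 1.4674/0.094 = 15.611.

15.6 years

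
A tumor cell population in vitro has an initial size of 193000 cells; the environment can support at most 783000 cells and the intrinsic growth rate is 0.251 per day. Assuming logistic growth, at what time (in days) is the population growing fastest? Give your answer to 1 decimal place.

4.5 days

Logistic growth is fastest at N = K/2 = 391500.
A = (K − N₀)/N₀ = 3.057. Set K/(1 + A·e^(−rt)) = K/2 → A·e^(−rt) = 1.
e^(−0.251t) = 1/3.057 = 0.327119, so t = ln(3.057)/0.251 = 1.1174/0.251 = 4.4519.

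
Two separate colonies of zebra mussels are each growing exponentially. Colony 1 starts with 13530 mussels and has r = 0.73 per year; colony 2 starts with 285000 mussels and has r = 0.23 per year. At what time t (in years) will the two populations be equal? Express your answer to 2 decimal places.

6.10 years

Set 13530·e^(0.73t) = 285000·e^(0.23t).
e^((0.73 − 0.23)t) = 285000/13530 → e^(0.5·t) = 21.064.
0.5·t = ln(21.064) = 3.0476, so t = 3.0476/0.5 = 6.0952.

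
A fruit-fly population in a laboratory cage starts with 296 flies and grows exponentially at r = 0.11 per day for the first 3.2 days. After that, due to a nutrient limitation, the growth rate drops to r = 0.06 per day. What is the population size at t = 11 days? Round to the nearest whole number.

672 flies

Phase 1: N(3.2) = 296·e^(0.11×3.2) = 296·e^0.352 = 420.885.
Phase 2 runs for 11 − 3.2 = 7.8 days at r = 0.06.
N(11) = 420.885·e^(0.06×7.8) = 420.885·e^0.468 = 672.068.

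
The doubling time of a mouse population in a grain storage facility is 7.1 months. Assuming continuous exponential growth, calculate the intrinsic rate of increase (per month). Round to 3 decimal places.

r = ln(2)/t_d = 0.6931/7.1 = 0.097626.

0.098 per month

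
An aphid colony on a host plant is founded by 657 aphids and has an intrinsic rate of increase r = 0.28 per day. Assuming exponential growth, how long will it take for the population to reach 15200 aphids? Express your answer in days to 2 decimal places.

11.22 days

Set N₀·e^(rt) = 15200: e^(0.28·t) = 15200/657 = 23.135.
0.28·t = ln(23.135) = 3.1414, so t = 3.1414/0.28 = 11.219.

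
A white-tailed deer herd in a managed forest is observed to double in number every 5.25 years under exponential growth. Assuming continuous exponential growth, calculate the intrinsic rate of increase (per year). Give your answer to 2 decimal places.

r = ln(2)/t_d = 0.6931/5.25 = 0.13203.

0.13 per year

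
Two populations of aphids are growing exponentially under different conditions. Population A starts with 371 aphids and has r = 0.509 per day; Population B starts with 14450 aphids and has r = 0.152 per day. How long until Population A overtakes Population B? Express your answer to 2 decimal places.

Set 371·e^(0.509t) = 14450·e^(0.152t).
e^((0.509 − 0.152)t) = 14450/371 → e^(0.357·t) = 38.949.
0.357·t = ln(38.949) = 3.6622, so t = 3.6622/0.357 = 10.258.

10.26 days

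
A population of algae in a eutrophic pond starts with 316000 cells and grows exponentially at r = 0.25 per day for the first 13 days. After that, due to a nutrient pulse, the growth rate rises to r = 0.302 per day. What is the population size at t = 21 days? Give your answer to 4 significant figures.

Phase 1: N(13) = 316000·e^(0.25×13) = 316000·e^3.25 = 8.149747×10^6.
Phase 2 runs for 21 − 13 = 8 days at r = 0.302.
N(21) = 8.149747×10^6·e^(0.302×8) = 8.149747×10^6·e^2.416 = 9.128504×10^7.

91290000 cells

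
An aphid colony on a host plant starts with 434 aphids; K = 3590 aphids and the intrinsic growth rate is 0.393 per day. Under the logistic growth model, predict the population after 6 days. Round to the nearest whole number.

A = (K − N₀)/N₀ = (3590 − 434)/434 = 7.2719.
N(t) = K/(1 + A·e^(−rt)) = 3590/(1 + 7.2719×e^(−0.393×6)).
e^(−2.358) = 0.094609; denominator = 1 + 7.2719×0.094609 = 1.688.
N = 3590/1.688 = 2126.79.

2127 aphids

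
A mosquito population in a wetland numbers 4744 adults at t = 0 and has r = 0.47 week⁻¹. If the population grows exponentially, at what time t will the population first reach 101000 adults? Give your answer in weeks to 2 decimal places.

6.51 weeks

Set N₀·e^(rt) = 101000: e^(0.47·t) = 101000/4744 = 21.29.
0.47·t = ln(21.29) = 3.0582, so t = 3.0582/0.47 = 6.5069.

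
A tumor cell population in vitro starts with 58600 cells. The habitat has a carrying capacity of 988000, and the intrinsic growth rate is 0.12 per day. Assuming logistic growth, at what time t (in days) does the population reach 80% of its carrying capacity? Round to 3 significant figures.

34.6 days

A = (K − N₀)/N₀ = (988000 − 58600)/58600 = 15.86.
Solve 988000/(1 + 15.86·e^(−0.12t)) = 790400: 1 + 15.86·e^(−0.12t) = 1.25, so e^(−0.12t) = 0.0157629.
−0.12·t = ln(0.0157629) = -4.1501, so t = 4.1501/0.12 = 34.584.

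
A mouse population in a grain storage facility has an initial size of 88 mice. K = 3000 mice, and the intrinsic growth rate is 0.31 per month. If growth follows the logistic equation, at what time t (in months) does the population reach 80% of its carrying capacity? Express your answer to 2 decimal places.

15.76 months

A = (K − N₀)/N₀ = (3000 − 88)/88 = 33.091.
Solve 3000/(1 + 33.091·e^(−0.31t)) = 2400: 1 + 33.091·e^(−0.31t) = 1.25, so e^(−0.31t) = 0.00755495.
−0.31·t = ln(0.00755495) = -4.8856, so t = 4.8856/0.31 = 15.76.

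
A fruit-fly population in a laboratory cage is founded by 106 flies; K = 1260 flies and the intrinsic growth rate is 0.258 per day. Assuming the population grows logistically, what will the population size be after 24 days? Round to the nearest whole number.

1233 flies

A = (K − N₀)/N₀ = (1260 − 106)/106 = 10.887.
N(t) = K/(1 + A·e^(−rt)) = 1260/(1 + 10.887×e^(−0.258×24)).
e^(−6.192) = 0.0020457; denominator = 1 + 10.887×0.0020457 = 1.0223.
N = 1260/1.0223 = 1232.55.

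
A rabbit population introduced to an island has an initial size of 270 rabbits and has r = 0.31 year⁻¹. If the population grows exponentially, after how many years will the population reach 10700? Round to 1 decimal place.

11.9 years

Set N₀·e^(rt) = 10700: e^(0.31·t) = 10700/270 = 39.63.
0.31·t = ln(39.63) = 3.6796, so t = 3.6796/0.31 = 11.87.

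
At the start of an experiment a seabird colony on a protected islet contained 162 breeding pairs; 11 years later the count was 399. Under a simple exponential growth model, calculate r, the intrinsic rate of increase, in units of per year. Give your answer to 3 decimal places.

0.082 per year

From N(t) = N₀·e^(rt): e^(r·11) = 399/162 = 2.463.
r·11 = ln(2.463) = 0.90137, so r = 0.90137/11 = 0.081942.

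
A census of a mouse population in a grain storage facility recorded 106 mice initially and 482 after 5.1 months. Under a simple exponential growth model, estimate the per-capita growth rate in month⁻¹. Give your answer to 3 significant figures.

0.297 per month

From N(t) = N₀·e^(rt): e^(r·5.1) = 482/106 = 4.5472.
r·5.1 = ln(4.5472) = 1.5145, so r = 1.5145/5.1 = 0.29696.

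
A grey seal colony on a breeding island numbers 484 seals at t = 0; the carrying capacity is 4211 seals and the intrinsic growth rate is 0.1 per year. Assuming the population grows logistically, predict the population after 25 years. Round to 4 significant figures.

A = (K − N₀)/N₀ = (4211 − 484)/484 = 7.7004.
N(t) = K/(1 + A·e^(−rt)) = 4211/(1 + 7.7004×e^(−0.1×25)).
e^(−2.5) = 0.082085; denominator = 1 + 7.7004×0.082085 = 1.6321.
N = 4211/1.6321 = 2580.13.

2580 seals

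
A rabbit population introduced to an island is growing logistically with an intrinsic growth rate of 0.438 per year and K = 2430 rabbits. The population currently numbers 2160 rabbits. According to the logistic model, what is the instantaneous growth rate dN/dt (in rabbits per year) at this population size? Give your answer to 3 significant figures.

105 rabbits per year

dN/dt = rN(1 − N/K) = 0.438 × 2160 × (1 − 2160/2430).
1 − 2160/2430 = 0.11111; dN/dt = 0.438 × 2160 × 0.11111 = 105.12.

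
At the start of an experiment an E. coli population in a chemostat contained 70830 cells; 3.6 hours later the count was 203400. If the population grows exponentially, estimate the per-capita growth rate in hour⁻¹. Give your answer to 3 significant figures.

From N(t) = N₀·e^(rt): e^(r·3.6) = 203400/70830 = 2.8717.
r·3.6 = ln(2.8717) = 1.0549, so r = 1.0549/3.6 = 0.29303.

0.293 per hour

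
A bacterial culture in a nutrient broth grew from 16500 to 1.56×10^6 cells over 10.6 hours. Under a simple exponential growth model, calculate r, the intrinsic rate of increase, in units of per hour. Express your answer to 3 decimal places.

0.429 per hour

From N(t) = N₀·e^(rt): e^(r·10.6) = 1.56×10^6/16500 = 94.545.
r·10.6 = ln(94.545) = 4.5491, so r = 4.5491/10.6 = 0.42916.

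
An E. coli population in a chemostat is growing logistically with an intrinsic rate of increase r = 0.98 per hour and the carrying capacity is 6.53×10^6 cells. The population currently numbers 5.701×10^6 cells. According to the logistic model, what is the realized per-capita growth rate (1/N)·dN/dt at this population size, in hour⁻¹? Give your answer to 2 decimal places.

0.12 per hour

(1/N)·dN/dt = r(1 − N/K) = 0.98 × (1 − 5.701×10^6/6.53×10^6).
= 0.98 × 0.12695 = 0.12441.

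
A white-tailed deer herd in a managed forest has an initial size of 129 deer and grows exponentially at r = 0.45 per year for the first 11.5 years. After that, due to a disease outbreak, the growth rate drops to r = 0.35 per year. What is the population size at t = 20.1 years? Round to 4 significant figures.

Phase 1: N(11.5) = 129·e^(0.45×11.5) = 129·e^5.175 = 22806.8.
Phase 2 runs for 20.1 − 11.5 = 8.6 years at r = 0.35.
N(20.1) = 22806.8·e^(0.35×8.6) = 22806.8·e^3.01 = 462690.

462700 deer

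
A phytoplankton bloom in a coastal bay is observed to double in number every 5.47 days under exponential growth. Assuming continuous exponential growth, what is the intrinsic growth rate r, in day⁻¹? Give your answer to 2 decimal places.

0.13 per day

r = ln(2)/t_d = 0.6931/5.47 = 0.12672.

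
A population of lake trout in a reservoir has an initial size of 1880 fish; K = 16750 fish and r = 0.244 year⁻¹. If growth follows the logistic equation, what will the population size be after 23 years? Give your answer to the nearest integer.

16280 fish

A = (K − N₀)/N₀ = (16750 − 1880)/1880 = 7.9096.
N(t) = K/(1 + A·e^(−rt)) = 16750/(1 + 7.9096×e^(−0.244×23)).
e^(−5.612) = 0.0036538; denominator = 1 + 7.9096×0.0036538 = 1.0289.
N = 16750/1.0289 = 16279.5.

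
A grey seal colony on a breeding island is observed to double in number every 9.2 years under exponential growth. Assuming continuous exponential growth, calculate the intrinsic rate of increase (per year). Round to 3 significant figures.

r = ln(2)/t_d = 0.6931/9.2 = 0.075342.

0.0753 per year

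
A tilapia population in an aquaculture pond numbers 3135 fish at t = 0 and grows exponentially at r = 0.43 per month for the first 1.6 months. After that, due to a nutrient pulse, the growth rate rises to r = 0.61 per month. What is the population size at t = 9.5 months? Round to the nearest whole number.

Phase 1: N(1.6) = 3135·e^(0.43×1.6) = 3135·e^0.688 = 6237.81.
Phase 2 runs for 9.5 − 1.6 = 7.9 months at r = 0.61.
N(9.5) = 6237.81·e^(0.61×7.9) = 6237.81·e^4.819 = 772498.

772498 fish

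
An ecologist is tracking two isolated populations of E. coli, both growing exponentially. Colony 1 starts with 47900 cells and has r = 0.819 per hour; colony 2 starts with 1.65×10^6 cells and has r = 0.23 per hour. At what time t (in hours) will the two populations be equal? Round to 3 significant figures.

Set 47900·e^(0.819t) = 1.65×10^6·e^(0.23t).
e^((0.819 − 0.23)t) = 1.65×10^6/47900 → e^(0.589·t) = 34.447.
0.589·t = ln(34.447) = 3.5394, so t = 3.5394/0.589 = 6.0092.

6.01 hours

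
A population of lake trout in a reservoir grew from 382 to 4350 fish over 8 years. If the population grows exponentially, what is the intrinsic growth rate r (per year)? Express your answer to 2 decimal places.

From N(t) = N₀·e^(rt): e^(r·8) = 4350/382 = 11.387.
r·8 = ln(11.387) = 2.4325, so r = 2.4325/8 = 0.30406.

0.30 per year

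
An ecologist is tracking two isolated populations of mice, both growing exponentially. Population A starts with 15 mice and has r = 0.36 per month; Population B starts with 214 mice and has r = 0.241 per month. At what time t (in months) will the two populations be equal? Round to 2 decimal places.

Set 15·e^(0.36t) = 214·e^(0.241t).
e^((0.36 − 0.241)t) = 214/15 → e^(0.119·t) = 14.267.
0.119·t = ln(14.267) = 2.6579, so t = 2.6579/0.119 = 22.336.

22.34 months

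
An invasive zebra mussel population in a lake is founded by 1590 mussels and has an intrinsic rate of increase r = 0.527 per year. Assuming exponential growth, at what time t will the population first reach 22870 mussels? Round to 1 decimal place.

5.1 years

Set N₀·e^(rt) = 22870: e^(0.527·t) = 22870/1590 = 14.384.
0.527·t = ln(14.384) = 2.6661, so t = 2.6661/0.527 = 5.059.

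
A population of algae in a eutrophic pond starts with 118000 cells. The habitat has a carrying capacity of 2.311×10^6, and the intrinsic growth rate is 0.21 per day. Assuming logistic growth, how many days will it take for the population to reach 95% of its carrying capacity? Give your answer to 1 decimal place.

27.9 days

A = (K − N₀)/N₀ = (2.311×10^6 − 118000)/118000 = 18.585.
Solve 2.311×10^6/(1 + 18.585·e^(−0.21t)) = 2.19545×10^6: 1 + 18.585·e^(−0.21t) = 1.0526, so e^(−0.21t) = 0.00283198.
−0.21·t = ln(0.00283198) = -5.8668, so t = 5.8668/0.21 = 27.937.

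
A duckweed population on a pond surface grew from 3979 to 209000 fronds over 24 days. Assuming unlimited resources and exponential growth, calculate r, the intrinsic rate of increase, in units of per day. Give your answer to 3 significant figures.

From N(t) = N₀·e^(rt): e^(r·24) = 209000/3979 = 52.526.
r·24 = ln(52.526) = 3.9613, so r = 3.9613/24 = 0.16505.

0.165 per day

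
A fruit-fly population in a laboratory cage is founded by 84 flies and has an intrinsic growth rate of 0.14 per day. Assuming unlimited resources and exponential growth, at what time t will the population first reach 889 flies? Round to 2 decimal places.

Set N₀·e^(rt) = 889: e^(0.14·t) = 889/84 = 10.583.
0.14·t = ln(10.583) = 2.3593, so t = 2.3593/0.14 = 16.852.

16.85 days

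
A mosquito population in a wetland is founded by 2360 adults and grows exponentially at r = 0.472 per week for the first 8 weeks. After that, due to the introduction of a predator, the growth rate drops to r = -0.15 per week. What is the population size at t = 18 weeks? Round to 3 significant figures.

Phase 1: N(8) = 2360·e^(0.472×8) = 2360·e^3.776 = 102993.
Phase 2 runs for 18 − 8 = 10 weeks at r = -0.15.
N(18) = 102993·e^(-0.15×10) = 102993·e^-1.5 = 22980.9.

23000 adults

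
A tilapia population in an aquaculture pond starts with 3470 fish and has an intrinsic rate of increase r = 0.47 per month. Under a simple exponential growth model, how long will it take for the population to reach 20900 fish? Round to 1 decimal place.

3.8 months

Set N₀·e^(rt) = 20900: e^(0.47·t) = 20900/3470 = 6.0231.
0.47·t = ln(6.0231) = 1.7956, so t = 1.7956/0.47 = 3.8204.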